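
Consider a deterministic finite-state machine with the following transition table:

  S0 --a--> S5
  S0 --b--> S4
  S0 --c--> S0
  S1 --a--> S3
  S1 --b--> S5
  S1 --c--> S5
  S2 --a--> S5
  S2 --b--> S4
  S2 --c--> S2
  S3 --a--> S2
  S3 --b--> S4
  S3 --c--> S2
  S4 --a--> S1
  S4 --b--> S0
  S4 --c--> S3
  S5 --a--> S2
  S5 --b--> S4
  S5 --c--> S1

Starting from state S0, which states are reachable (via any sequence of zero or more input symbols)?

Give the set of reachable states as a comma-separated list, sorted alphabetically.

Answer: S0, S1, S2, S3, S4, S5

Derivation:
BFS from S0:
  visit S0: S0--a-->S5 (new), S0--b-->S4 (new), S0--c-->S0 (seen)
  visit S5: S5--a-->S2 (new), S5--b-->S4 (seen), S5--c-->S1 (new)
  visit S4: S4--a-->S1 (seen), S4--b-->S0 (seen), S4--c-->S3 (new)
  visit S2: S2--a-->S5 (seen), S2--b-->S4 (seen), S2--c-->S2 (seen)
  visit S1: S1--a-->S3 (seen), S1--b-->S5 (seen), S1--c-->S5 (seen)
  visit S3: S3--a-->S2 (seen), S3--b-->S4 (seen), S3--c-->S2 (seen)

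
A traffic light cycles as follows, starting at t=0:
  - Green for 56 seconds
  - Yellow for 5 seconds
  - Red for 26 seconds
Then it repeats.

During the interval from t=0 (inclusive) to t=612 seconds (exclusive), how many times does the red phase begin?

Cycle = 56+5+26 = 87s
red phase starts at t = k*87 + 61 for k=0,1,2,...
Need k*87+61 < 612 → k < 6.333
k ∈ {0, ..., 6} → 7 starts

Answer: 7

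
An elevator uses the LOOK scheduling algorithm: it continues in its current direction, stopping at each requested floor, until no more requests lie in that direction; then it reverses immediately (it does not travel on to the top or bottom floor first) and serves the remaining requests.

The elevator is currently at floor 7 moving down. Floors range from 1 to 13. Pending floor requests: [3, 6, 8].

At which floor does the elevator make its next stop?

Current floor: 7, direction: down
Requests above: [8]
Requests below: [3, 6]
Moving down and requests lie below → nearest below is max([3, 6]) = 6

Answer: 6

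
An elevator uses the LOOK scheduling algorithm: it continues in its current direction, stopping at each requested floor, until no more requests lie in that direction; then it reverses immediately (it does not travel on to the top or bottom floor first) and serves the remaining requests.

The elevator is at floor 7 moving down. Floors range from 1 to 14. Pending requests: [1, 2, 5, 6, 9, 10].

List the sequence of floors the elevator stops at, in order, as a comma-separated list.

Current: 7, moving DOWN
Serve below first (descending): [6, 5, 2, 1]
Then reverse, serve above (ascending): [9, 10]

Answer: 6, 5, 2, 1, 9, 10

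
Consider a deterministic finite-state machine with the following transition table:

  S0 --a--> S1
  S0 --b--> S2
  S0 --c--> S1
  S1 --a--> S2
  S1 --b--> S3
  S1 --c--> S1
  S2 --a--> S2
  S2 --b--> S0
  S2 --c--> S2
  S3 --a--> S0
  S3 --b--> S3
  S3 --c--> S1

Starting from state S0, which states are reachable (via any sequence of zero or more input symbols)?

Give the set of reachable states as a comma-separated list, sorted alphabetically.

BFS from S0:
  visit S0: S0--a-->S1 (new), S0--b-->S2 (new), S0--c-->S1 (seen)
  visit S1: S1--a-->S2 (seen), S1--b-->S3 (new), S1--c-->S1 (seen)
  visit S2: S2--a-->S2 (seen), S2--b-->S0 (seen), S2--c-->S2 (seen)
  visit S3: S3--a-->S0 (seen), S3--b-->S3 (seen), S3--c-->S1 (seen)

Answer: S0, S1, S2, S3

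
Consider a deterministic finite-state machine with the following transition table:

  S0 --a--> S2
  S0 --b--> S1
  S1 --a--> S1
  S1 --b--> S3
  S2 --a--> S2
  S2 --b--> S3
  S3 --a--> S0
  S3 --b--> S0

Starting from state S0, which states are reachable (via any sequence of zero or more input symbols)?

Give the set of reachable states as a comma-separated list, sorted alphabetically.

Answer: S0, S1, S2, S3

Derivation:
BFS from S0:
  visit S0: S0--a-->S2 (new), S0--b-->S1 (new)
  visit S2: S2--a-->S2 (seen), S2--b-->S3 (new)
  visit S1: S1--a-->S1 (seen), S1--b-->S3 (seen)
  visit S3: S3--a-->S0 (seen), S3--b-->S0 (seen)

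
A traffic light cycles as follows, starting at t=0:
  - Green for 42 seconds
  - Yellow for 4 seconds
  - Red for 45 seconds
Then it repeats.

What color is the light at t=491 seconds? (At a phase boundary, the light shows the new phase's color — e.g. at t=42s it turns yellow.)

Answer: green

Derivation:
Cycle length = 42 + 4 + 45 = 91s
t = 491, phase_t = 491 mod 91 = 36
36 < 42 (green end) → GREEN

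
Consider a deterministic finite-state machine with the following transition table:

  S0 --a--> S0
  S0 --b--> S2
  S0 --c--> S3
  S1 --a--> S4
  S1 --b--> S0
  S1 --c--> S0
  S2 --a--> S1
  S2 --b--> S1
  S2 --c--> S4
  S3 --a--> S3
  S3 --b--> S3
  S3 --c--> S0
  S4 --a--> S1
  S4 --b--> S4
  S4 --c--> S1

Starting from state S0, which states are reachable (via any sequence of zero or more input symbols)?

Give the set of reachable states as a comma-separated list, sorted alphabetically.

BFS from S0:
  visit S0: S0--a-->S0 (seen), S0--b-->S2 (new), S0--c-->S3 (new)
  visit S2: S2--a-->S1 (new), S2--b-->S1 (seen), S2--c-->S4 (new)
  visit S3: S3--a-->S3 (seen), S3--b-->S3 (seen), S3--c-->S0 (seen)
  visit S1: S1--a-->S4 (seen), S1--b-->S0 (seen), S1--c-->S0 (seen)
  visit S4: S4--a-->S1 (seen), S4--b-->S4 (seen), S4--c-->S1 (seen)

Answer: S0, S1, S2, S3, S4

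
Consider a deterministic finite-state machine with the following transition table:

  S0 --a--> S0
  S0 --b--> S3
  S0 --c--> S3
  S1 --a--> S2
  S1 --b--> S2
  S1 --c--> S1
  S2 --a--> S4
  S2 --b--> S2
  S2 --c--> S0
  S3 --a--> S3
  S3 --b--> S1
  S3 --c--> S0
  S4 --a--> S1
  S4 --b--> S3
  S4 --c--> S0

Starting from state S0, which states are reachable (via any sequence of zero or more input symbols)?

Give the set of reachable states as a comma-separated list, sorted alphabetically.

BFS from S0:
  visit S0: S0--a-->S0 (seen), S0--b-->S3 (new), S0--c-->S3 (seen)
  visit S3: S3--a-->S3 (seen), S3--b-->S1 (new), S3--c-->S0 (seen)
  visit S1: S1--a-->S2 (new), S1--b-->S2 (seen), S1--c-->S1 (seen)
  visit S2: S2--a-->S4 (new), S2--b-->S2 (seen), S2--c-->S0 (seen)
  visit S4: S4--a-->S1 (seen), S4--b-->S3 (seen), S4--c-->S0 (seen)

Answer: S0, S1, S2, S3, S4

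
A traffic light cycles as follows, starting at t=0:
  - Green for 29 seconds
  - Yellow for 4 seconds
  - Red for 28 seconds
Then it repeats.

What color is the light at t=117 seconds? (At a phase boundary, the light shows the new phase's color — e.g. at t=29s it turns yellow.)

Answer: red

Derivation:
Cycle length = 29 + 4 + 28 = 61s
t = 117, phase_t = 117 mod 61 = 56
56 >= 33 → RED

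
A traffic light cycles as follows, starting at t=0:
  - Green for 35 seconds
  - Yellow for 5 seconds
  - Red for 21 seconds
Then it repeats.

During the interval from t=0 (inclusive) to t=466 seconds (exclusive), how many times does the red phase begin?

Cycle = 35+5+21 = 61s
red phase starts at t = k*61 + 40 for k=0,1,2,...
Need k*61+40 < 466 → k < 6.984
k ∈ {0, ..., 6} → 7 starts

Answer: 7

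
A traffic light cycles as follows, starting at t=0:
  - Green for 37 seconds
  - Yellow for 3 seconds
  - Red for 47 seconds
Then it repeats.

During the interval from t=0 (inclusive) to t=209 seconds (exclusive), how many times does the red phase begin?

Answer: 2

Derivation:
Cycle = 37+3+47 = 87s
red phase starts at t = k*87 + 40 for k=0,1,2,...
Need k*87+40 < 209 → k < 1.943
k ∈ {0, ..., 1} → 2 starts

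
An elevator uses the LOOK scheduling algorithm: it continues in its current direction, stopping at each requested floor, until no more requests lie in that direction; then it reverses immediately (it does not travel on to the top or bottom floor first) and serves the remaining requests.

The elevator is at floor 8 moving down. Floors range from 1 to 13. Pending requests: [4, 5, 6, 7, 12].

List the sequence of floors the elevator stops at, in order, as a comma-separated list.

Answer: 7, 6, 5, 4, 12

Derivation:
Current: 8, moving DOWN
Serve below first (descending): [7, 6, 5, 4]
Then reverse, serve above (ascending): [12]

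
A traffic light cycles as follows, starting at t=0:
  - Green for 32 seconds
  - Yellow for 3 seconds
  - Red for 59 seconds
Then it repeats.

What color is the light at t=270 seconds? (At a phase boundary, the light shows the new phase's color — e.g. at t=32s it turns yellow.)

Answer: red

Derivation:
Cycle length = 32 + 3 + 59 = 94s
t = 270, phase_t = 270 mod 94 = 82
82 >= 35 → RED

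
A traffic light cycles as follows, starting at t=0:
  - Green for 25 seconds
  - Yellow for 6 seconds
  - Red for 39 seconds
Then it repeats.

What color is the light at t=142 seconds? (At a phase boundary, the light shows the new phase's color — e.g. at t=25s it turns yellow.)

Answer: green

Derivation:
Cycle length = 25 + 6 + 39 = 70s
t = 142, phase_t = 142 mod 70 = 2
2 < 25 (green end) → GREEN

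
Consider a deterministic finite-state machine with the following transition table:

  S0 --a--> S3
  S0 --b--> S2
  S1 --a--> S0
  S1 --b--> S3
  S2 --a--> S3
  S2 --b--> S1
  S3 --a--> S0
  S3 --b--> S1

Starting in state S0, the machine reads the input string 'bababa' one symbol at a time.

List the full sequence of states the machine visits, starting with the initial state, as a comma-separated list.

Answer: S0, S2, S3, S1, S0, S2, S3

Derivation:
Start: S0
  read 'b': S0 --b--> S2
  read 'a': S2 --a--> S3
  read 'b': S3 --b--> S1
  read 'a': S1 --a--> S0
  read 'b': S0 --b--> S2
  read 'a': S2 --a--> S3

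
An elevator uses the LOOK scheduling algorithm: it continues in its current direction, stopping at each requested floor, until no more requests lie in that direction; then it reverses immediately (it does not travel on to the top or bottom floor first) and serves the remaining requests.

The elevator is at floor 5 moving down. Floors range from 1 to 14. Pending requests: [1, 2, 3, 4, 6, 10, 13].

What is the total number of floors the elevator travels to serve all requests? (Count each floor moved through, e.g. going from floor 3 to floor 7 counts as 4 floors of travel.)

Start at floor 5 moving down, LOOK stop order: [4, 3, 2, 1, 6, 10, 13]
  5 → 4: |4-5| = 1, total = 1
  4 → 3: |3-4| = 1, total = 2
  3 → 2: |2-3| = 1, total = 3
  2 → 1: |1-2| = 1, total = 4
  1 → 6: |6-1| = 5, total = 9
  6 → 10: |10-6| = 4, total = 13
  10 → 13: |13-10| = 3, total = 16

Answer: 16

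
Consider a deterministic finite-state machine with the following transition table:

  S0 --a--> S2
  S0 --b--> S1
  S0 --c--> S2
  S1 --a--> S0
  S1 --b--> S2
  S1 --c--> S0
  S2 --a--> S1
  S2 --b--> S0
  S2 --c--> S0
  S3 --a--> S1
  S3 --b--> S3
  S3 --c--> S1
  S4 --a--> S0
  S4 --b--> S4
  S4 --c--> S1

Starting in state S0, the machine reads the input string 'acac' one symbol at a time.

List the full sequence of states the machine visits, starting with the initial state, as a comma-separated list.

Answer: S0, S2, S0, S2, S0

Derivation:
Start: S0
  read 'a': S0 --a--> S2
  read 'c': S2 --c--> S0
  read 'a': S0 --a--> S2
  read 'c': S2 --c--> S0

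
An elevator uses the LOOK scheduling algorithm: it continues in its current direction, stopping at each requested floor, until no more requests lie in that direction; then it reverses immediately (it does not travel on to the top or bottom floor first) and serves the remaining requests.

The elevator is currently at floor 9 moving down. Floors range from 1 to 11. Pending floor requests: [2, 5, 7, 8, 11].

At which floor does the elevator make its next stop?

Answer: 8

Derivation:
Current floor: 9, direction: down
Requests above: [11]
Requests below: [2, 5, 7, 8]
Moving down and requests lie below → nearest below is max([2, 5, 7, 8]) = 8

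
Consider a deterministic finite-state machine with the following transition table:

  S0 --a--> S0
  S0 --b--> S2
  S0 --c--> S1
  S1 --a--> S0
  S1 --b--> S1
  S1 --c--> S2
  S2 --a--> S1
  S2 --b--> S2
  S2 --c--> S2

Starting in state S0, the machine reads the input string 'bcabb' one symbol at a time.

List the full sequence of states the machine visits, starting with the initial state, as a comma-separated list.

Start: S0
  read 'b': S0 --b--> S2
  read 'c': S2 --c--> S2
  read 'a': S2 --a--> S1
  read 'b': S1 --b--> S1
  read 'b': S1 --b--> S1

Answer: S0, S2, S2, S1, S1, S1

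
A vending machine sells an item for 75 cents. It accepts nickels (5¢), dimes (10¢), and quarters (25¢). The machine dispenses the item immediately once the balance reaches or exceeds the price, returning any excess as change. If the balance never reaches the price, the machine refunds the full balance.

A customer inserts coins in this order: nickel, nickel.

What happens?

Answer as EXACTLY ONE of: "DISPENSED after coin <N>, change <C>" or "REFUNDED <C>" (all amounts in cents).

Answer: REFUNDED 10

Derivation:
Price: 75¢
Coin 1 (nickel, 5¢): balance = 5¢
Coin 2 (nickel, 5¢): balance = 10¢
All coins inserted, balance 10¢ < price 75¢ → REFUND 10¢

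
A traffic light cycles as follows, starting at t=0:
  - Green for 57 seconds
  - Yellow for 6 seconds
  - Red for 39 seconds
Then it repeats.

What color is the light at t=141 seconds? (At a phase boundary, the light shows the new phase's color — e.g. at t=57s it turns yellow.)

Cycle length = 57 + 6 + 39 = 102s
t = 141, phase_t = 141 mod 102 = 39
39 < 57 (green end) → GREEN

Answer: green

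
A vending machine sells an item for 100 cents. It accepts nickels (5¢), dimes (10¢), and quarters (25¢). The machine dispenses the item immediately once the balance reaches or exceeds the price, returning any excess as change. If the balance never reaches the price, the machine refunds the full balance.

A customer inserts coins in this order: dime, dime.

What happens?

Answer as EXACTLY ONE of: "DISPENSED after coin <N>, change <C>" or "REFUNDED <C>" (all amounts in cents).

Price: 100¢
Coin 1 (dime, 10¢): balance = 10¢
Coin 2 (dime, 10¢): balance = 20¢
All coins inserted, balance 20¢ < price 100¢ → REFUND 20¢

Answer: REFUNDED 20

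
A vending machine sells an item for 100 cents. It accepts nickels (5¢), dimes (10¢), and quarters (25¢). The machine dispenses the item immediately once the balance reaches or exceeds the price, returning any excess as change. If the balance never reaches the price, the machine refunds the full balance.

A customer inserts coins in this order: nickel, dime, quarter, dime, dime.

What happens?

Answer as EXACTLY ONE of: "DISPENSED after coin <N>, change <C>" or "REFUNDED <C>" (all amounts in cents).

Answer: REFUNDED 60

Derivation:
Price: 100¢
Coin 1 (nickel, 5¢): balance = 5¢
Coin 2 (dime, 10¢): balance = 15¢
Coin 3 (quarter, 25¢): balance = 40¢
Coin 4 (dime, 10¢): balance = 50¢
Coin 5 (dime, 10¢): balance = 60¢
All coins inserted, balance 60¢ < price 100¢ → REFUND 60¢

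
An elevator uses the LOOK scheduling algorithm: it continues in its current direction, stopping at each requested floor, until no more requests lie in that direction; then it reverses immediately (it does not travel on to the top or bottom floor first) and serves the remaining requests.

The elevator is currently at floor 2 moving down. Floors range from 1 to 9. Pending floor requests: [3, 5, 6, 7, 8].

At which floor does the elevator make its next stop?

Current floor: 2, direction: down
Requests above: [3, 5, 6, 7, 8]
Requests below: []
Moving down but no requests below → reverse; nearest above is min([3, 5, 6, 7, 8]) = 3

Answer: 3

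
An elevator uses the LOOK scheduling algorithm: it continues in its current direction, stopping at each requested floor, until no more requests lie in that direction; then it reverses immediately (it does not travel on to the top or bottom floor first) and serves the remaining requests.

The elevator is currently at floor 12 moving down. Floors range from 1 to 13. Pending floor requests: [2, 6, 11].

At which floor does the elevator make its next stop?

Current floor: 12, direction: down
Requests above: []
Requests below: [2, 6, 11]
Moving down and requests lie below → nearest below is max([2, 6, 11]) = 11

Answer: 11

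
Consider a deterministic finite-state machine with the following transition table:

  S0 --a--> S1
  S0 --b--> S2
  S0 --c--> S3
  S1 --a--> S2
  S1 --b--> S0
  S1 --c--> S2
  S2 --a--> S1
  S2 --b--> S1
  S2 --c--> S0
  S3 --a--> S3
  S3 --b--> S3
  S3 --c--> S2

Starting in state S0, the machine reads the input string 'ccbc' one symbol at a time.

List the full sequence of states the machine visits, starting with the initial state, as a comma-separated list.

Start: S0
  read 'c': S0 --c--> S3
  read 'c': S3 --c--> S2
  read 'b': S2 --b--> S1
  read 'c': S1 --c--> S2

Answer: S0, S3, S2, S1, S2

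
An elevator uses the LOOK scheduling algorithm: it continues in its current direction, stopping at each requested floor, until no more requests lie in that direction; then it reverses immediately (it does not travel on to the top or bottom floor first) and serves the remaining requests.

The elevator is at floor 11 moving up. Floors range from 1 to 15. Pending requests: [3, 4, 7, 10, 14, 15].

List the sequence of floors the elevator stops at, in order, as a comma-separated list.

Current: 11, moving UP
Serve above first (ascending): [14, 15]
Then reverse, serve below (descending): [10, 7, 4, 3]

Answer: 14, 15, 10, 7, 4, 3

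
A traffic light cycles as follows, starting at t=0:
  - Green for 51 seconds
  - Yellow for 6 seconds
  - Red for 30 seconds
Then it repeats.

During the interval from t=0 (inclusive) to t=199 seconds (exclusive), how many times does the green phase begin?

Answer: 3

Derivation:
Cycle = 51+6+30 = 87s
green phase starts at t = k*87 + 0 for k=0,1,2,...
Need k*87+0 < 199 → k < 2.287
k ∈ {0, ..., 2} → 3 starts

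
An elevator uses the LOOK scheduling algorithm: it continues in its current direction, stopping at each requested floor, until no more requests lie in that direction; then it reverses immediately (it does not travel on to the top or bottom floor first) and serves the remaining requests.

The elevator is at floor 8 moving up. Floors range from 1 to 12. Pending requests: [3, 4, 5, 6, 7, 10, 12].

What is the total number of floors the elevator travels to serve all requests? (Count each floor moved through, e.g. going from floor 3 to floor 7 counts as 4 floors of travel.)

Start at floor 8 moving up, LOOK stop order: [10, 12, 7, 6, 5, 4, 3]
  8 → 10: |10-8| = 2, total = 2
  10 → 12: |12-10| = 2, total = 4
  12 → 7: |7-12| = 5, total = 9
  7 → 6: |6-7| = 1, total = 10
  6 → 5: |5-6| = 1, total = 11
  5 → 4: |4-5| = 1, total = 12
  4 → 3: |3-4| = 1, total = 13

Answer: 13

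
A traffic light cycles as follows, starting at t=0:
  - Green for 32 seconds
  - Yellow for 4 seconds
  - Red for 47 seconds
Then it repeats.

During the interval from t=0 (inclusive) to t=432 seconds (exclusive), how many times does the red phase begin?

Answer: 5

Derivation:
Cycle = 32+4+47 = 83s
red phase starts at t = k*83 + 36 for k=0,1,2,...
Need k*83+36 < 432 → k < 4.771
k ∈ {0, ..., 4} → 5 starts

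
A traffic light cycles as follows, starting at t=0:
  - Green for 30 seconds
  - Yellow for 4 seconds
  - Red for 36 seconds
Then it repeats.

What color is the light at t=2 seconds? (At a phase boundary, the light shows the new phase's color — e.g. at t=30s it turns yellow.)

Cycle length = 30 + 4 + 36 = 70s
t = 2, phase_t = 2 mod 70 = 2
2 < 30 (green end) → GREEN

Answer: green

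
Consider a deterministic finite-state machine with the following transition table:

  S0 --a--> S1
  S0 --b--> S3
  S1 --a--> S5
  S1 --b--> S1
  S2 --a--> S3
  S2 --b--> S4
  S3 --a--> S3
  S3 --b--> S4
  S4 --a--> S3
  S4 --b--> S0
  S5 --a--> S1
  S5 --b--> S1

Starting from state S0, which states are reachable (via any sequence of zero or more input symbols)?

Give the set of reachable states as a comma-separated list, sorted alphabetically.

Answer: S0, S1, S3, S4, S5

Derivation:
BFS from S0:
  visit S0: S0--a-->S1 (new), S0--b-->S3 (new)
  visit S1: S1--a-->S5 (new), S1--b-->S1 (seen)
  visit S3: S3--a-->S3 (seen), S3--b-->S4 (new)
  visit S5: S5--a-->S1 (seen), S5--b-->S1 (seen)
  visit S4: S4--a-->S3 (seen), S4--b-->S0 (seen)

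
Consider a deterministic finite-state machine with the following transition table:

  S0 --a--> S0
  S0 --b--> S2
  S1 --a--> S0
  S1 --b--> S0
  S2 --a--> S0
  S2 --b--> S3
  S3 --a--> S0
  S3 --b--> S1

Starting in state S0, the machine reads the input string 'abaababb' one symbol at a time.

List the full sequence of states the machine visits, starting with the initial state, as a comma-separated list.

Answer: S0, S0, S2, S0, S0, S2, S0, S2, S3

Derivation:
Start: S0
  read 'a': S0 --a--> S0
  read 'b': S0 --b--> S2
  read 'a': S2 --a--> S0
  read 'a': S0 --a--> S0
  read 'b': S0 --b--> S2
  read 'a': S2 --a--> S0
  read 'b': S0 --b--> S2
  read 'b': S2 --b--> S3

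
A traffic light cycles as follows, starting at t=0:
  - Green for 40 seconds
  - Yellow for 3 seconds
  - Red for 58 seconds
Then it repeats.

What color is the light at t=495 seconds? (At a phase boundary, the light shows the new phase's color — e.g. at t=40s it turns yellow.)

Answer: red

Derivation:
Cycle length = 40 + 3 + 58 = 101s
t = 495, phase_t = 495 mod 101 = 91
91 >= 43 → RED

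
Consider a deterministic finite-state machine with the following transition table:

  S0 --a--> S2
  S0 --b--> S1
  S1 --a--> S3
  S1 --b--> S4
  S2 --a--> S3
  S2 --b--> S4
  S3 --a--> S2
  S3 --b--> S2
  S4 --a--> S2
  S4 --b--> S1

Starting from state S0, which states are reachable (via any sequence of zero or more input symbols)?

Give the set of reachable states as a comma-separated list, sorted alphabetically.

Answer: S0, S1, S2, S3, S4

Derivation:
BFS from S0:
  visit S0: S0--a-->S2 (new), S0--b-->S1 (new)
  visit S2: S2--a-->S3 (new), S2--b-->S4 (new)
  visit S1: S1--a-->S3 (seen), S1--b-->S4 (seen)
  visit S3: S3--a-->S2 (seen), S3--b-->S2 (seen)
  visit S4: S4--a-->S2 (seen), S4--b-->S1 (seen)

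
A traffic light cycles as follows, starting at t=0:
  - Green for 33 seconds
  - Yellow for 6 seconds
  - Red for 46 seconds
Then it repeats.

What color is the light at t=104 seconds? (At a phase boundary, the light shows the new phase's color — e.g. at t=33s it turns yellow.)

Answer: green

Derivation:
Cycle length = 33 + 6 + 46 = 85s
t = 104, phase_t = 104 mod 85 = 19
19 < 33 (green end) → GREEN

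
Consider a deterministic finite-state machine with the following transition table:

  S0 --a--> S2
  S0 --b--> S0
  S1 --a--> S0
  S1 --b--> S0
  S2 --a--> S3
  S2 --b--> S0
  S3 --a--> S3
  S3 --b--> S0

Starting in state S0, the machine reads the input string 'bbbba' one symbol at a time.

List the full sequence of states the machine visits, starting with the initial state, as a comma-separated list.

Answer: S0, S0, S0, S0, S0, S2

Derivation:
Start: S0
  read 'b': S0 --b--> S0
  read 'b': S0 --b--> S0
  read 'b': S0 --b--> S0
  read 'b': S0 --b--> S0
  read 'a': S0 --a--> S2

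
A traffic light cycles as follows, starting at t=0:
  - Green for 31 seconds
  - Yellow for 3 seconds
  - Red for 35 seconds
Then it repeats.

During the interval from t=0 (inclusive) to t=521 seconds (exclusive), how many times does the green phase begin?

Answer: 8

Derivation:
Cycle = 31+3+35 = 69s
green phase starts at t = k*69 + 0 for k=0,1,2,...
Need k*69+0 < 521 → k < 7.551
k ∈ {0, ..., 7} → 8 starts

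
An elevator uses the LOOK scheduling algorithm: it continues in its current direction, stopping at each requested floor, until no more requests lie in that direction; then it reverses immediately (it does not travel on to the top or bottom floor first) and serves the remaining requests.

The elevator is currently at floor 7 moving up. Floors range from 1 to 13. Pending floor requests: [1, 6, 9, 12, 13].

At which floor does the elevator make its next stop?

Answer: 9

Derivation:
Current floor: 7, direction: up
Requests above: [9, 12, 13]
Requests below: [1, 6]
Moving up and requests lie above → nearest above is min([9, 12, 13]) = 9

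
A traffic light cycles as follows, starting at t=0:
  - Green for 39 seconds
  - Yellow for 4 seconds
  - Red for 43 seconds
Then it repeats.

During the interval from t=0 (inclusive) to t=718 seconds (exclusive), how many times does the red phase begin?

Answer: 8

Derivation:
Cycle = 39+4+43 = 86s
red phase starts at t = k*86 + 43 for k=0,1,2,...
Need k*86+43 < 718 → k < 7.849
k ∈ {0, ..., 7} → 8 starts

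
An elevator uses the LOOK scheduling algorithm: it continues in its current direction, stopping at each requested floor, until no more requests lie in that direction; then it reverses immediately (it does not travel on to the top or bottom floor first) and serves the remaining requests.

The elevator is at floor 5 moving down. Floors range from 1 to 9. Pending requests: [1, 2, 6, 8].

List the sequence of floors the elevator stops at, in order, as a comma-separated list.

Current: 5, moving DOWN
Serve below first (descending): [2, 1]
Then reverse, serve above (ascending): [6, 8]

Answer: 2, 1, 6, 8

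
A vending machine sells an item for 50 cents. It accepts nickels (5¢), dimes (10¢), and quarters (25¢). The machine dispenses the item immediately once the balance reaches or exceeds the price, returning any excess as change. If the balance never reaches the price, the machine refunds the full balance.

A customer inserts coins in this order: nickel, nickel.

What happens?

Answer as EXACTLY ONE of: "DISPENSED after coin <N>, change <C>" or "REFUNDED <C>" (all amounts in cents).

Price: 50¢
Coin 1 (nickel, 5¢): balance = 5¢
Coin 2 (nickel, 5¢): balance = 10¢
All coins inserted, balance 10¢ < price 50¢ → REFUND 10¢

Answer: REFUNDED 10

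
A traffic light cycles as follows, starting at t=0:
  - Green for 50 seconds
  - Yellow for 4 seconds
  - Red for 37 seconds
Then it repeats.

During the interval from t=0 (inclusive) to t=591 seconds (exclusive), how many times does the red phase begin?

Answer: 6

Derivation:
Cycle = 50+4+37 = 91s
red phase starts at t = k*91 + 54 for k=0,1,2,...
Need k*91+54 < 591 → k < 5.901
k ∈ {0, ..., 5} → 6 starts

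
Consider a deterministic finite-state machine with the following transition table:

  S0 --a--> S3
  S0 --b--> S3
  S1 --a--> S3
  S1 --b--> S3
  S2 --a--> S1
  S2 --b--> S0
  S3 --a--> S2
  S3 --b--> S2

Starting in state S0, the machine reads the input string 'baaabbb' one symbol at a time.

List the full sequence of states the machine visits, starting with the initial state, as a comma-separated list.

Answer: S0, S3, S2, S1, S3, S2, S0, S3

Derivation:
Start: S0
  read 'b': S0 --b--> S3
  read 'a': S3 --a--> S2
  read 'a': S2 --a--> S1
  read 'a': S1 --a--> S3
  read 'b': S3 --b--> S2
  read 'b': S2 --b--> S0
  read 'b': S0 --b--> S3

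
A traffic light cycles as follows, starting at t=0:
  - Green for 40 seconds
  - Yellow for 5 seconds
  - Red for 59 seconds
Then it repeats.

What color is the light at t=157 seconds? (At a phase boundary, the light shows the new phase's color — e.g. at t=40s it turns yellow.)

Cycle length = 40 + 5 + 59 = 104s
t = 157, phase_t = 157 mod 104 = 53
53 >= 45 → RED

Answer: red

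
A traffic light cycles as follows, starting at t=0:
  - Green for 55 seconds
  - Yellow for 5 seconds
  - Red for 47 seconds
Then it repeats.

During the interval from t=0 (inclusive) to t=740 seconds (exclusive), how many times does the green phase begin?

Cycle = 55+5+47 = 107s
green phase starts at t = k*107 + 0 for k=0,1,2,...
Need k*107+0 < 740 → k < 6.916
k ∈ {0, ..., 6} → 7 starts

Answer: 7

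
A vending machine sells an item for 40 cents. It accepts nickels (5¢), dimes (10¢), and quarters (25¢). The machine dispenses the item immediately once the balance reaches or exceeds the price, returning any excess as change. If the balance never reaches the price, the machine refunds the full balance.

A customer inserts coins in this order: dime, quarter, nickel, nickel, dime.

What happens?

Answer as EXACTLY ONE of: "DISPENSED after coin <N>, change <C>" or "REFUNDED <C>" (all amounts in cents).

Price: 40¢
Coin 1 (dime, 10¢): balance = 10¢
Coin 2 (quarter, 25¢): balance = 35¢
Coin 3 (nickel, 5¢): balance = 40¢
  → balance >= price → DISPENSE, change = 40 - 40 = 0¢

Answer: DISPENSED after coin 3, change 0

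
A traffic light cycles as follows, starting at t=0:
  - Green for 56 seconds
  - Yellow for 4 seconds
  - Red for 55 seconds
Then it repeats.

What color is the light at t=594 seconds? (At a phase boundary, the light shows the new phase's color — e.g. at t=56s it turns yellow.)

Cycle length = 56 + 4 + 55 = 115s
t = 594, phase_t = 594 mod 115 = 19
19 < 56 (green end) → GREEN

Answer: green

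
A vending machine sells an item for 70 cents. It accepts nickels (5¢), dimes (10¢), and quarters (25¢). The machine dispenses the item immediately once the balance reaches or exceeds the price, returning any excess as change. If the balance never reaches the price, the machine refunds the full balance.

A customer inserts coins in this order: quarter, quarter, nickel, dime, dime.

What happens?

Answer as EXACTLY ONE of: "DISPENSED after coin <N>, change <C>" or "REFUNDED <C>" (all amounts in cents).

Price: 70¢
Coin 1 (quarter, 25¢): balance = 25¢
Coin 2 (quarter, 25¢): balance = 50¢
Coin 3 (nickel, 5¢): balance = 55¢
Coin 4 (dime, 10¢): balance = 65¢
Coin 5 (dime, 10¢): balance = 75¢
  → balance >= price → DISPENSE, change = 75 - 70 = 5¢

Answer: DISPENSED after coin 5, change 5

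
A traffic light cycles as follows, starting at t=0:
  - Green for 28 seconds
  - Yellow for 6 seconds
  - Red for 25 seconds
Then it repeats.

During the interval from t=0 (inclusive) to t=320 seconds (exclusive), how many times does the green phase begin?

Cycle = 28+6+25 = 59s
green phase starts at t = k*59 + 0 for k=0,1,2,...
Need k*59+0 < 320 → k < 5.424
k ∈ {0, ..., 5} → 6 starts

Answer: 6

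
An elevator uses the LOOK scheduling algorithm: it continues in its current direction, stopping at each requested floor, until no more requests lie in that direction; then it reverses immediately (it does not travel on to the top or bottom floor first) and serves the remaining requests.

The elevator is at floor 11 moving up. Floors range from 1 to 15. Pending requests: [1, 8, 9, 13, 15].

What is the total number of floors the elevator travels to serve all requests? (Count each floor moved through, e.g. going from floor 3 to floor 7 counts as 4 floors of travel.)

Start at floor 11 moving up, LOOK stop order: [13, 15, 9, 8, 1]
  11 → 13: |13-11| = 2, total = 2
  13 → 15: |15-13| = 2, total = 4
  15 → 9: |9-15| = 6, total = 10
  9 → 8: |8-9| = 1, total = 11
  8 → 1: |1-8| = 7, total = 18

Answer: 18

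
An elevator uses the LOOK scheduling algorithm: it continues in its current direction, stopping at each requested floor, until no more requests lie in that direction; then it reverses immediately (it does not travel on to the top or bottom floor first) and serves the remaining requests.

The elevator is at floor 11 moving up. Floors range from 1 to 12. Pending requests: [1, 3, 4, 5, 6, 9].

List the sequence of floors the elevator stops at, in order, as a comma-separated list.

Current: 11, moving UP
Serve above first (ascending): []
Then reverse, serve below (descending): [9, 6, 5, 4, 3, 1]

Answer: 9, 6, 5, 4, 3, 1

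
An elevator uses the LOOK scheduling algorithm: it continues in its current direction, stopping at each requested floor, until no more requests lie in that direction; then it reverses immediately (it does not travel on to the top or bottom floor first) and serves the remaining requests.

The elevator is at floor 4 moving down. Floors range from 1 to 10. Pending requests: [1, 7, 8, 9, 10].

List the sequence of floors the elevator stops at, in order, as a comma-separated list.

Answer: 1, 7, 8, 9, 10

Derivation:
Current: 4, moving DOWN
Serve below first (descending): [1]
Then reverse, serve above (ascending): [7, 8, 9, 10]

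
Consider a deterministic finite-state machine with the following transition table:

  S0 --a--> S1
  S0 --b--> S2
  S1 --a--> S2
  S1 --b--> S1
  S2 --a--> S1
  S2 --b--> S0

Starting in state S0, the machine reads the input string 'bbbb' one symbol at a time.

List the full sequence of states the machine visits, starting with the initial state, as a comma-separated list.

Start: S0
  read 'b': S0 --b--> S2
  read 'b': S2 --b--> S0
  read 'b': S0 --b--> S2
  read 'b': S2 --b--> S0

Answer: S0, S2, S0, S2, S0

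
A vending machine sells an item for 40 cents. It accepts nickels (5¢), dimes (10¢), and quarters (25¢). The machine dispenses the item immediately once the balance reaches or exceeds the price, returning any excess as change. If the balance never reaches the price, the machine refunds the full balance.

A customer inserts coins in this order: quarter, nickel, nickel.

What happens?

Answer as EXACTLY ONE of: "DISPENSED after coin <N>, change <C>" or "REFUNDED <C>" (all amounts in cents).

Price: 40¢
Coin 1 (quarter, 25¢): balance = 25¢
Coin 2 (nickel, 5¢): balance = 30¢
Coin 3 (nickel, 5¢): balance = 35¢
All coins inserted, balance 35¢ < price 40¢ → REFUND 35¢

Answer: REFUNDED 35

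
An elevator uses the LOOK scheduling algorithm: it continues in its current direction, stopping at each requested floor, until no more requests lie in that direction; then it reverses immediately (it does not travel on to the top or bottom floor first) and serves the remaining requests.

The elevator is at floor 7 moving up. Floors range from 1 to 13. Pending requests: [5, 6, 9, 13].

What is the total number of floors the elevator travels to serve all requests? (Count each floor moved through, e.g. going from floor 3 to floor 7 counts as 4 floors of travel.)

Answer: 14

Derivation:
Start at floor 7 moving up, LOOK stop order: [9, 13, 6, 5]
  7 → 9: |9-7| = 2, total = 2
  9 → 13: |13-9| = 4, total = 6
  13 → 6: |6-13| = 7, total = 13
  6 → 5: |5-6| = 1, total = 14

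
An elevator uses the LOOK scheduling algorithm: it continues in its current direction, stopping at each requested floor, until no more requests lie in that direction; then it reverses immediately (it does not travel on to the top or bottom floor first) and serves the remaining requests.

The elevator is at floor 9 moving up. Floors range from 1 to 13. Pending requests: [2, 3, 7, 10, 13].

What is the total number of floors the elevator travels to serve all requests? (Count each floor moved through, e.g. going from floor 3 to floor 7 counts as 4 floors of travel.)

Start at floor 9 moving up, LOOK stop order: [10, 13, 7, 3, 2]
  9 → 10: |10-9| = 1, total = 1
  10 → 13: |13-10| = 3, total = 4
  13 → 7: |7-13| = 6, total = 10
  7 → 3: |3-7| = 4, total = 14
  3 → 2: |2-3| = 1, total = 15

Answer: 15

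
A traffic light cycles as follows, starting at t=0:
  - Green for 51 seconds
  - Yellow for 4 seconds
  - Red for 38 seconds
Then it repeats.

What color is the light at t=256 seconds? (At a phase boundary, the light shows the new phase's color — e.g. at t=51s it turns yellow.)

Answer: red

Derivation:
Cycle length = 51 + 4 + 38 = 93s
t = 256, phase_t = 256 mod 93 = 70
70 >= 55 → RED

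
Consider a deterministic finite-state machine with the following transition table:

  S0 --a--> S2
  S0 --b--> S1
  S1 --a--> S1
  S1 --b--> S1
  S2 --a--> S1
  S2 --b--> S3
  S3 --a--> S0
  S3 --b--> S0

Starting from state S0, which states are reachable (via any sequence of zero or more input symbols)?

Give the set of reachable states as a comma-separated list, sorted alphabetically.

BFS from S0:
  visit S0: S0--a-->S2 (new), S0--b-->S1 (new)
  visit S2: S2--a-->S1 (seen), S2--b-->S3 (new)
  visit S1: S1--a-->S1 (seen), S1--b-->S1 (seen)
  visit S3: S3--a-->S0 (seen), S3--b-->S0 (seen)

Answer: S0, S1, S2, S3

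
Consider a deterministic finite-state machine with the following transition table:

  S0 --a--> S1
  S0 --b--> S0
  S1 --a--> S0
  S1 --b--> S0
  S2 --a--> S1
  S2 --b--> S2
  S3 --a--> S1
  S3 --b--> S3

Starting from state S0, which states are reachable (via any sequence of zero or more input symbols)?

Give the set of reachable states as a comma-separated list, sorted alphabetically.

BFS from S0:
  visit S0: S0--a-->S1 (new), S0--b-->S0 (seen)
  visit S1: S1--a-->S0 (seen), S1--b-->S0 (seen)

Answer: S0, S1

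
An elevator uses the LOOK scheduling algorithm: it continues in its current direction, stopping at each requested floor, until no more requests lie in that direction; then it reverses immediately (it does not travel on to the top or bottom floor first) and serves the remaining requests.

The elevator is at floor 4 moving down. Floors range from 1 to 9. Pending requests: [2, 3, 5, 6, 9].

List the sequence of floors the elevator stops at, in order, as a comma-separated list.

Current: 4, moving DOWN
Serve below first (descending): [3, 2]
Then reverse, serve above (ascending): [5, 6, 9]

Answer: 3, 2, 5, 6, 9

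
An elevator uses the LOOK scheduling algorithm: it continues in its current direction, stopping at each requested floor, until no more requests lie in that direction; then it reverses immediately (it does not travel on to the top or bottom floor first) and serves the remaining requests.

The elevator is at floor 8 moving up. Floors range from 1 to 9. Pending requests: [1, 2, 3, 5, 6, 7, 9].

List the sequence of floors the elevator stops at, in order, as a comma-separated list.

Answer: 9, 7, 6, 5, 3, 2, 1

Derivation:
Current: 8, moving UP
Serve above first (ascending): [9]
Then reverse, serve below (descending): [7, 6, 5, 3, 2, 1]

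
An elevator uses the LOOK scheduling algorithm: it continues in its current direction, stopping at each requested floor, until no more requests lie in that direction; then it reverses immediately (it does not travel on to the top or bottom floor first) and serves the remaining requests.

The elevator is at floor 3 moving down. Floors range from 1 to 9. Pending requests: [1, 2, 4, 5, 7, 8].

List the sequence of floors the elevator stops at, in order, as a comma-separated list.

Answer: 2, 1, 4, 5, 7, 8

Derivation:
Current: 3, moving DOWN
Serve below first (descending): [2, 1]
Then reverse, serve above (ascending): [4, 5, 7, 8]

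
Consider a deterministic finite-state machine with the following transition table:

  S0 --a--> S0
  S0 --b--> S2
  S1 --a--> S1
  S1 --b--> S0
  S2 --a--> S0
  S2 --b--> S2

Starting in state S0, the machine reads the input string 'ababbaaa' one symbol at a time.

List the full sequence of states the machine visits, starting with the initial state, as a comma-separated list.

Start: S0
  read 'a': S0 --a--> S0
  read 'b': S0 --b--> S2
  read 'a': S2 --a--> S0
  read 'b': S0 --b--> S2
  read 'b': S2 --b--> S2
  read 'a': S2 --a--> S0
  read 'a': S0 --a--> S0
  read 'a': S0 --a--> S0

Answer: S0, S0, S2, S0, S2, S2, S0, S0, S0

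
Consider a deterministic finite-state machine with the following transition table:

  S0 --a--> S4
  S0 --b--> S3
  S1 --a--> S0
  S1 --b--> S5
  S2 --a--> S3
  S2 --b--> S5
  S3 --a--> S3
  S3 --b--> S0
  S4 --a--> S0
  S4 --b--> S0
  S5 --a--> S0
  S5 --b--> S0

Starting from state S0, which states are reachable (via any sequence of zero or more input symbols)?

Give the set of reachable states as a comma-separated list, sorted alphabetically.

Answer: S0, S3, S4

Derivation:
BFS from S0:
  visit S0: S0--a-->S4 (new), S0--b-->S3 (new)
  visit S4: S4--a-->S0 (seen), S4--b-->S0 (seen)
  visit S3: S3--a-->S3 (seen), S3--b-->S0 (seen)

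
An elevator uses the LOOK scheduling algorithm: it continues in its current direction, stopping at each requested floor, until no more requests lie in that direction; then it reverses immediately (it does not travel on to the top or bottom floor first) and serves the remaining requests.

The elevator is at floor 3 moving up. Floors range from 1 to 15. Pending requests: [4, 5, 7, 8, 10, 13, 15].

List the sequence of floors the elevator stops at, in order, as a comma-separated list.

Current: 3, moving UP
Serve above first (ascending): [4, 5, 7, 8, 10, 13, 15]
Then reverse, serve below (descending): []

Answer: 4, 5, 7, 8, 10, 13, 15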